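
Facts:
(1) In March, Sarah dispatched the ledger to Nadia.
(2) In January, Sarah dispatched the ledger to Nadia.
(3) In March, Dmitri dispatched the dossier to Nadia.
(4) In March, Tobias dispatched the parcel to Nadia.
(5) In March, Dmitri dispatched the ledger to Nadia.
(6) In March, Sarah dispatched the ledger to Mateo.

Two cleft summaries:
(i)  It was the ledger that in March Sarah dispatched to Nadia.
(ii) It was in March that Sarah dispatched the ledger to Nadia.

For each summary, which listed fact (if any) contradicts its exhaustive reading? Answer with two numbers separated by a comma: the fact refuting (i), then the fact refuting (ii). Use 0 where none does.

(i): focus "the ledger". No fact shares same agent, recipient, setting (Sarah / Nadia / in March) with a different thing. 0.
(ii): focus "in March". Looking for same agent, thing, recipient (Sarah / the ledger / Nadia) with some other setting — fact (2) has in January there. Refuted.

0, 2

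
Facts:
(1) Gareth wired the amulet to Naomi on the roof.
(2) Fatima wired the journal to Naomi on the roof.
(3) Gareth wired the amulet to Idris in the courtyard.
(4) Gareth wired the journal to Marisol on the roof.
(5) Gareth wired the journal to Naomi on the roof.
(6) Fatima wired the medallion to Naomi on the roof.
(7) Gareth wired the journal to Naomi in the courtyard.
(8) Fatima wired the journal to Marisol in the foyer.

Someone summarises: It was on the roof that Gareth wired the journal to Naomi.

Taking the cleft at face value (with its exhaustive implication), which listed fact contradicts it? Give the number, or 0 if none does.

7

The cleft puts "on the roof" in focus and presupposes the open proposition with same agent, thing, recipient (Gareth / the journal / Naomi).
The exhaustive reading says no other setting fits that background.
But fact (7) also has same agent, thing, recipient (Gareth / the journal / Naomi), with setting = in the courtyard — so the exhaustive reading fails.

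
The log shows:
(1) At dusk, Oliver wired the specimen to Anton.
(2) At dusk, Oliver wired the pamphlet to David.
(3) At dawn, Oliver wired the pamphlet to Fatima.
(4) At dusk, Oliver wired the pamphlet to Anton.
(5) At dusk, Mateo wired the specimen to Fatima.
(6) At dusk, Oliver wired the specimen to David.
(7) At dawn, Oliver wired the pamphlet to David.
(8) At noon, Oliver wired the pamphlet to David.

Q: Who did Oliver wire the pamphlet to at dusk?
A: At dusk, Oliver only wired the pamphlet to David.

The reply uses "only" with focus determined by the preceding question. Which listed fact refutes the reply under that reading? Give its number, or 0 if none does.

The question "Who did ... to ...?" targets the recipient, so in the reply the focus falls on "David".
So "only" ranges over recipients; the rest (agent = Oliver, thing = the pamphlet, setting = at dusk) is presupposed.
Fact (4) shares the background with a different recipient (Anton) — counterexample.
(Fact (6) would refute a reading with focus on the thing — but that is not what the question asks.)

4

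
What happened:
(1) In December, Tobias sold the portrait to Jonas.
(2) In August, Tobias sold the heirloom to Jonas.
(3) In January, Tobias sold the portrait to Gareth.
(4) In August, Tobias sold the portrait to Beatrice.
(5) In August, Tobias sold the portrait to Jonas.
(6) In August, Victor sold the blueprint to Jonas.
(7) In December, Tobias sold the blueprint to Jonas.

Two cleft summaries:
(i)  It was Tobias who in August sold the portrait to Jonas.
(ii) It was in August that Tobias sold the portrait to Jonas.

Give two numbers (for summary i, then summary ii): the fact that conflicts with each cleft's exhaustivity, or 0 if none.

Summary (i) focuses "Tobias" (the agent); background the portrait as thing and Jonas as recipient and in August as setting. No fact matches that background with a different agent, so 0.
Summary (ii) focuses "in August" (the setting); background Tobias as agent and the portrait as thing and Jonas as recipient. Fact (1) matches that background with setting = in December — refutes (ii).

0, 1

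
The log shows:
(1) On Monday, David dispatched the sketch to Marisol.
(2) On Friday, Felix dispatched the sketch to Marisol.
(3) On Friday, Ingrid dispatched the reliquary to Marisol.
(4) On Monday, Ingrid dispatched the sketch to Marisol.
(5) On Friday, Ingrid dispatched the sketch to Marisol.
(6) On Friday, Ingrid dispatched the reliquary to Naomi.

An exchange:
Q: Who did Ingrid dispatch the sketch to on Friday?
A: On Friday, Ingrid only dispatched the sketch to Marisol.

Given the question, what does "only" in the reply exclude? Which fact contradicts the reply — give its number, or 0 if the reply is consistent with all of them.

The question "Who did ... to ...?" targets the recipient, so in the reply the focus falls on "Marisol".
So "only" ranges over recipients; the rest (same agent, thing, setting (Ingrid / the sketch / on Friday)) is presupposed.
No fact keeps same agent, thing, setting (Ingrid / the sketch / on Friday) while changing the recipient; every other fact differs on something backgrounded. The reply stands.
(Fact (3) would refute a reading with focus on the thing — but that is not what the question asks.)

0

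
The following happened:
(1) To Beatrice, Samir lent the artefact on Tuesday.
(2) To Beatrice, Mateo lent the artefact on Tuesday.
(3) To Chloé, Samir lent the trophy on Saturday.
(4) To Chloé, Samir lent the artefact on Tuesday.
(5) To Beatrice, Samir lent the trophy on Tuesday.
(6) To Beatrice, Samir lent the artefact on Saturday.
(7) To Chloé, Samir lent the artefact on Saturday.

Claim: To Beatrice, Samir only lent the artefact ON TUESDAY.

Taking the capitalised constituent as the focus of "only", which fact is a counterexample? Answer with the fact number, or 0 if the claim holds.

The capitals mark "on Tuesday" as focus. So "only" rules out other settings, with the rest (agent = Samir, thing = the artefact, recipient = Beatrice) as background.
Fact (6) shares the background but differs in setting (on Saturday) — a counterexample.

6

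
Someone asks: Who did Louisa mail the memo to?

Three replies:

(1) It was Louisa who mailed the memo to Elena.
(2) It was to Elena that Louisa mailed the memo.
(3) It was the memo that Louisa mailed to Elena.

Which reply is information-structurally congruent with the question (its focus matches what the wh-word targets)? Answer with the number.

2

The question word "who" targets the recipient.
Option (1) clefts "Louisa" — the subject (agent), not what was asked.
Option (2) clefts "to Elena" — that matches what the question asks about.
Option (3) clefts "the memo" — the direct object, not what was asked.
So the congruent reply is (2).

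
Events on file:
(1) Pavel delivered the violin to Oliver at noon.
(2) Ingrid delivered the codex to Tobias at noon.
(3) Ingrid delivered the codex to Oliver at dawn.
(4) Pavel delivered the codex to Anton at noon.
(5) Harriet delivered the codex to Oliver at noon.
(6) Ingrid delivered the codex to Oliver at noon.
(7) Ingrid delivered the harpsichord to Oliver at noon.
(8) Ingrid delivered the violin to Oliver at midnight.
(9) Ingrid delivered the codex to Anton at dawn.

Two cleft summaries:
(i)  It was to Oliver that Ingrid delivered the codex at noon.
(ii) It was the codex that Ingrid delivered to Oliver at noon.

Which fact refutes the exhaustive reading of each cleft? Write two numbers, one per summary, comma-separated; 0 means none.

Summary (i) focuses "Oliver" (the recipient); background agent = Ingrid, thing = the codex, setting = at noon. Fact (2) matches that background with recipient = Tobias — refutes (i).
Summary (ii) focuses "the codex" (the thing); background agent = Ingrid, recipient = Oliver, setting = at noon. Fact (7) matches that background with thing = the harpsichord — refutes (ii).

2, 7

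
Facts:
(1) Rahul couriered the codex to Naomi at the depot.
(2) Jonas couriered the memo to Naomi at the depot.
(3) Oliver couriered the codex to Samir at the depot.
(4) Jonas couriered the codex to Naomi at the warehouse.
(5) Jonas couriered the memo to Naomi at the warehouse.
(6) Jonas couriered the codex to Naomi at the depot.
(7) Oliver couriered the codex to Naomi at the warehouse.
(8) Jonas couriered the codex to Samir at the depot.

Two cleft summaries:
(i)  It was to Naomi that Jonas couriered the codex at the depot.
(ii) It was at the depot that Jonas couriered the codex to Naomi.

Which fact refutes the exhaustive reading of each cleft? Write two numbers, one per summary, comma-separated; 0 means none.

(i): focus "Naomi". Looking for Jonas as agent and the codex as thing and at the depot as setting with some other recipient — fact (8) has Samir there. Refuted.
(ii): focus "at the depot". Looking for Jonas as agent and the codex as thing and Naomi as recipient with some other setting — fact (4) has at the warehouse there. Refuted.

8, 4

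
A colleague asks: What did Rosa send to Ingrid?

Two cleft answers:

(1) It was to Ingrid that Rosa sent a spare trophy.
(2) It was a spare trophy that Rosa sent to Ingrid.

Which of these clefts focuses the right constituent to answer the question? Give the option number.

2

The question word "what" targets the direct object.
Option (1) clefts "to Ingrid" — the recipient, not what was asked.
Option (2) clefts "a spare trophy" — that matches what the question asks about.
So the congruent reply is (2).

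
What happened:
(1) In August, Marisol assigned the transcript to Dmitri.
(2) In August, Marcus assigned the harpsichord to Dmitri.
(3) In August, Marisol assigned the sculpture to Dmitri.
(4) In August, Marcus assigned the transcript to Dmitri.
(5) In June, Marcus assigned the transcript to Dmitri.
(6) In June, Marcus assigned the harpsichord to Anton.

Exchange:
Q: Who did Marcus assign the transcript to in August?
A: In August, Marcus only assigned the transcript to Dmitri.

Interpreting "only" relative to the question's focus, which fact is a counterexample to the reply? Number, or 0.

0

The question "Who did ... to ...?" targets the recipient, so in the reply the focus falls on "Dmitri".
So "only" ranges over recipients; the rest (agent = Marcus, thing = the transcript, setting = in August) is presupposed.
No listed fact shares that background with another recipient. Nothing contradicts the reply.
(Fact (2) would refute a reading with focus on the thing — but that is not what the question asks.)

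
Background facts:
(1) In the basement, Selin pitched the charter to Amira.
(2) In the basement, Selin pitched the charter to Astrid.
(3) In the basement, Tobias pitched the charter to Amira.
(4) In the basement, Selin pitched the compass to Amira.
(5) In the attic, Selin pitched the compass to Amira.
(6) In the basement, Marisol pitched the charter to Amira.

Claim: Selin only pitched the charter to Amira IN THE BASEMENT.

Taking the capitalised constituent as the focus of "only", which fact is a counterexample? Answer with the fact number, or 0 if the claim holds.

0

Focus (in capitals) is "in the basement" — the setting. "Only" excludes alternative settings while holding fixed same agent, thing, recipient (Selin / the charter / Amira).
Every other fact changes something in the background, not just the setting. Nothing refutes the claim.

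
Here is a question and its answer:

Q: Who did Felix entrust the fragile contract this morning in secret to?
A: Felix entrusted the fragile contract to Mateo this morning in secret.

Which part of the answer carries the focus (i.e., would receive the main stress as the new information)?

to Mateo

The wh-word "who" asks about the recipient.
In the answer, "Felix", "the fragile contract", "this morning" and "in secret" are given — repeated from the question.
The constituent filling the recipient gap is "to Mateo"; that is the focus and would carry nuclear stress.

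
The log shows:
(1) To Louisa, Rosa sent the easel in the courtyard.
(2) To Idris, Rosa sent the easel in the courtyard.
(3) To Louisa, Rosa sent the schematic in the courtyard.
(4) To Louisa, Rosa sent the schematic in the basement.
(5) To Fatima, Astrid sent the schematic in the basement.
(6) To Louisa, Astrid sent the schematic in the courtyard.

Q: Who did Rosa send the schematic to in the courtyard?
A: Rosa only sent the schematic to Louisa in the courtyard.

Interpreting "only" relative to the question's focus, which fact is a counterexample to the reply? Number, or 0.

0

Answering "Who did ... to ...?" puts focus on the recipient — here, "Louisa".
"Only" then excludes alternative recipients while the background — agent = Rosa, thing = the schematic, setting = in the courtyard — is held fixed.
No listed fact shares that background with another recipient. Nothing contradicts the reply.
(Fact (1) would refute a reading with focus on the thing — but that is not what the question asks.)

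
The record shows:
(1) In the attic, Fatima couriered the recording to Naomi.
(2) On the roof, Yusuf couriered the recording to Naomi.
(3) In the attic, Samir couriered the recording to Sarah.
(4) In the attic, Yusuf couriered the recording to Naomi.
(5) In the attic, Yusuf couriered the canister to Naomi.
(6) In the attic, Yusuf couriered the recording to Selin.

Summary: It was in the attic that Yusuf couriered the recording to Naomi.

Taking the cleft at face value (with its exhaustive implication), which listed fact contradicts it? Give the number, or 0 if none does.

Focus of the cleft: "in the attic" (the setting). Presupposed background: same agent, thing, recipient (Yusuf / the recording / Naomi).
The exhaustive reading says no other setting fits that background.
But fact (2) also has same agent, thing, recipient (Yusuf / the recording / Naomi), with setting = on the roof — so the exhaustive reading fails.

2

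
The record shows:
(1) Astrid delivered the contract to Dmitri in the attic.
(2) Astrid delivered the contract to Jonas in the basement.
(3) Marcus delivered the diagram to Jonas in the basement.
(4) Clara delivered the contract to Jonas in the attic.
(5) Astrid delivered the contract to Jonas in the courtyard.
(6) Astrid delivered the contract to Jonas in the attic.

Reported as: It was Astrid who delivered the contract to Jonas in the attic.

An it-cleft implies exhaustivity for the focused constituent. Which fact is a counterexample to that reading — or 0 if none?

Focus of the cleft: "Astrid" (the agent). Presupposed background: same thing, recipient, setting (the contract / Jonas / in the attic).
Exhaustivity: Astrid is the only agent satisfying that background.
Fact (4) shares the background but with agent = Clara; exhaustivity is violated.

4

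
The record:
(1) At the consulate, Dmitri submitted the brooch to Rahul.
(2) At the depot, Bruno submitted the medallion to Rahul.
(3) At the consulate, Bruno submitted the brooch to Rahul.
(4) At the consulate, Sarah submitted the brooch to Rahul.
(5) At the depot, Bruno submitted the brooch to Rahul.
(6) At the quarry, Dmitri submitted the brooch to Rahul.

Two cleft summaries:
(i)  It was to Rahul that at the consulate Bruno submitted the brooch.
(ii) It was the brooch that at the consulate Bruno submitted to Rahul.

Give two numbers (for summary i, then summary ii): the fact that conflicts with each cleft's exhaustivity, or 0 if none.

(i): focus "Rahul". No fact shares agent = Bruno, thing = the brooch, setting = at the consulate with a different recipient. 0.
(ii): focus "the brooch". No fact shares agent = Bruno, recipient = Rahul, setting = at the consulate with a different thing. 0.

0, 0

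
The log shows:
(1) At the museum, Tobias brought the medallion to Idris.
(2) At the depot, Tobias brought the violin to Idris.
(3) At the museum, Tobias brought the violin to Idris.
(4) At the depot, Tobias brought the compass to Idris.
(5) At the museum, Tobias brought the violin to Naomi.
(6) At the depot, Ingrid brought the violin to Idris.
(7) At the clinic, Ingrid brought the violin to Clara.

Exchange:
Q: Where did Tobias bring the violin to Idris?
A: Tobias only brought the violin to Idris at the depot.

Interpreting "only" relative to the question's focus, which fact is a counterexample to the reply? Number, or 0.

The question "Where did ...?" targets the setting, so in the reply the focus falls on "at the depot".
"Only" then excludes alternative settings while the background — same agent, thing, recipient (Tobias / the violin / Idris) — is held fixed.
Fact (3) keeps same agent, thing, recipient (Tobias / the violin / Idris) but has setting = at the museum; that refutes the reply.
(Fact (4) would refute a reading with focus on the thing — but that is not what the question asks.)

3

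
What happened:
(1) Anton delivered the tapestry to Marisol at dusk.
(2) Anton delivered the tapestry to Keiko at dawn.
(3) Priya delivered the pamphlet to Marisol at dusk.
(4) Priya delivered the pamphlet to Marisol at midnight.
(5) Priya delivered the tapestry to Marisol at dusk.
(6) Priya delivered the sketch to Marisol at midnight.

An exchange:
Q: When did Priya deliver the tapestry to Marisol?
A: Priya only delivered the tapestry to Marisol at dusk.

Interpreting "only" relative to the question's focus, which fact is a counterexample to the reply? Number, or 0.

0

The question "When did ...?" targets the setting, so in the reply the focus falls on "at dusk".
So "only" ranges over settings; the rest (Priya as agent and the tapestry as thing and Marisol as recipient) is presupposed.
No listed fact shares that background with another setting. Nothing contradicts the reply.
(Fact (3) would refute a reading with focus on the thing — but that is not what the question asks.)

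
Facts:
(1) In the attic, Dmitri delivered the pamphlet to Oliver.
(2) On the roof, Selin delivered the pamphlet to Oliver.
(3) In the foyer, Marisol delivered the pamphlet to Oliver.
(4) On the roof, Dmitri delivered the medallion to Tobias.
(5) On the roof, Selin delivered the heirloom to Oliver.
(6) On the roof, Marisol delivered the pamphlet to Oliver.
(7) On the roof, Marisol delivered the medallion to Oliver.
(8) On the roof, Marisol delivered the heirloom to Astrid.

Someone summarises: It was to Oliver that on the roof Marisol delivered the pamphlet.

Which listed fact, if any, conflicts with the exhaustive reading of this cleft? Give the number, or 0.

0

The cleft puts "Oliver" in focus and presupposes the open proposition with Marisol as agent and the pamphlet as thing and on the roof as setting.
The exhaustive reading says no other recipient fits that background.
Every other fact differs from the presupposition on some backgrounded slot, so none challenges the exhaustivity.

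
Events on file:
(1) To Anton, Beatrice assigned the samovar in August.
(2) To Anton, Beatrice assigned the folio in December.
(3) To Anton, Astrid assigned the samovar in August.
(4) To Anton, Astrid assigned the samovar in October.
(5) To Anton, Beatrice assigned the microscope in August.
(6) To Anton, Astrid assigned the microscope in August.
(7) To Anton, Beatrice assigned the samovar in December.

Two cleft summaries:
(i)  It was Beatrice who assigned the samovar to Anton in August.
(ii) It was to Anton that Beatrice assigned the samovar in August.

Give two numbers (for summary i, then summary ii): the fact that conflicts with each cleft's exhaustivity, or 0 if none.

3, 0

(i): focus "Beatrice". Looking for same thing, recipient, setting (the samovar / Anton / in August) with some other agent — fact (3) has Astrid there. Refuted.
(ii): focus "Anton". No fact shares same agent, thing, setting (Beatrice / the samovar / in August) with a different recipient. 0.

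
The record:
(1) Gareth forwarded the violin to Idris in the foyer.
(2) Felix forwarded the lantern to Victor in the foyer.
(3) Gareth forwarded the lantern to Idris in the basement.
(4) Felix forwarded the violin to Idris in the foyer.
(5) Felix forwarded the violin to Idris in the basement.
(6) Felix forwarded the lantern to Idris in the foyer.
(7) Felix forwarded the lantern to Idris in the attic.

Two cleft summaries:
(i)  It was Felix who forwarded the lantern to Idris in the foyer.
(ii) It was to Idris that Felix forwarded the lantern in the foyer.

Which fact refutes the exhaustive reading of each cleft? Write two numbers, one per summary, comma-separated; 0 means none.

0, 2

Summary (i) focuses "Felix" (the agent); background same thing, recipient, setting (the lantern / Idris / in the foyer). No fact matches that background with a different agent, so 0.
Summary (ii) focuses "Idris" (the recipient); background same agent, thing, setting (Felix / the lantern / in the foyer). Fact (2) matches that background with recipient = Victor — refutes (ii).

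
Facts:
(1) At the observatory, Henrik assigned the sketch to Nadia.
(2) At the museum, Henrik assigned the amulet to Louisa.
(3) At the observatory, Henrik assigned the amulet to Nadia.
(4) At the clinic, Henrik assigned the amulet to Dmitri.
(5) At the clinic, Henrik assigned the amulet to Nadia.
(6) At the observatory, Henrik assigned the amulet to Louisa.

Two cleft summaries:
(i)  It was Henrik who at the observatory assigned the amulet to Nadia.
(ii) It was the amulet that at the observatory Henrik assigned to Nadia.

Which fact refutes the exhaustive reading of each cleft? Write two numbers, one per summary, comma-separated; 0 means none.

(i): focus "Henrik". No fact shares thing = the amulet, recipient = Nadia, setting = at the observatory with a different agent. 0.
(ii): focus "the amulet". Looking for agent = Henrik, recipient = Nadia, setting = at the observatory with some other thing — fact (1) has the sketch there. Refuted.

0, 1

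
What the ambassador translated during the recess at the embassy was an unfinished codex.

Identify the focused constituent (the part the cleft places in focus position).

In a pseudo-cleft "What ... was X", the post-copular constituent X is the focus.
Here the focus is "an unfinished codex". The backgrounded (presupposed) material includes "the ambassador", "at the embassy" and "during the recess".

an unfinished codex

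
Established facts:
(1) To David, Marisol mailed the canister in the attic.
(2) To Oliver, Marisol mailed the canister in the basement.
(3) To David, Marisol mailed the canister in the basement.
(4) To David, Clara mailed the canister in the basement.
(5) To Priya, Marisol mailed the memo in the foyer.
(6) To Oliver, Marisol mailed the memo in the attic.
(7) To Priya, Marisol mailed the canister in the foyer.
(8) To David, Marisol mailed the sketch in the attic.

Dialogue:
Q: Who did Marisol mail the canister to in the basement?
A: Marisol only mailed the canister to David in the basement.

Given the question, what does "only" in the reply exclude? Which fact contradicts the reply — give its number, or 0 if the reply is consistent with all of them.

2

The question "Who did ... to ...?" targets the recipient, so in the reply the focus falls on "David".
"Only" then excludes alternative recipients while the background — same agent, thing, setting (Marisol / the canister / in the basement) — is held fixed.
Fact (2) keeps same agent, thing, setting (Marisol / the canister / in the basement) but has recipient = Oliver; that refutes the reply.
(Fact (1) would refute a reading with focus on the setting — but that is not what the question asks.)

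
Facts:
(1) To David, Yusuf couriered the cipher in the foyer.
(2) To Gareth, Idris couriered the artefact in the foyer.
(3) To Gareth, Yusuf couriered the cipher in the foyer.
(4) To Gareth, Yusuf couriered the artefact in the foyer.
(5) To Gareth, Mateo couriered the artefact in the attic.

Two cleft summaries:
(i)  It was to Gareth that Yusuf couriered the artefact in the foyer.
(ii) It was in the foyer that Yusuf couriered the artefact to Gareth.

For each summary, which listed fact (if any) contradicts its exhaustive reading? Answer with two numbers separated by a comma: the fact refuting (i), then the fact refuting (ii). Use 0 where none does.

0, 0

(i): focus "Gareth". No fact shares same agent, thing, setting (Yusuf / the artefact / in the foyer) with a different recipient. 0.
(ii): focus "in the foyer". No fact shares same agent, thing, recipient (Yusuf / the artefact / Gareth) with a different setting. 0.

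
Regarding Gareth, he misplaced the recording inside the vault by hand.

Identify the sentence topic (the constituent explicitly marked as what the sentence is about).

The construction explicitly marks "Gareth" as what the sentence is about — the topic.
The remainder of the clause is the comment (what is said about the topic).

Gareth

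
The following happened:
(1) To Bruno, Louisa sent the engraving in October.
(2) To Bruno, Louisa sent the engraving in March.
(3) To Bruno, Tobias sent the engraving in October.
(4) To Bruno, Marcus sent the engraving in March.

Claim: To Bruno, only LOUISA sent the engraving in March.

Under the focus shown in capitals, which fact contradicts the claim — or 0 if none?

4

Focus (in capitals) is "Louisa" — the agent. "Only" excludes alternative agents while holding fixed same thing, recipient, setting (the engraving / Bruno / in March).
Fact (4) shares the background but differs in agent (Marcus) — a counterexample.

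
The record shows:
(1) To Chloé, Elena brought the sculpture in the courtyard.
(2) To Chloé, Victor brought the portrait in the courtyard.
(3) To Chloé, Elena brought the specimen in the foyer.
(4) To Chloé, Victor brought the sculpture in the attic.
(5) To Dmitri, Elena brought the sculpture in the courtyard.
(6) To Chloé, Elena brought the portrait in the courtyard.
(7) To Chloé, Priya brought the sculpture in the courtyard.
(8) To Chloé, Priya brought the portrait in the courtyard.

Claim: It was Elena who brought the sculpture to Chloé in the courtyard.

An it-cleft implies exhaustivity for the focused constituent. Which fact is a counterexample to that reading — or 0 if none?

The cleft puts "Elena" in focus and presupposes the open proposition with same thing, recipient, setting (the sculpture / Chloé / in the courtyard).
The exhaustive reading says no other agent fits that background.
But fact (7) also has same thing, recipient, setting (the sculpture / Chloé / in the courtyard), with agent = Priya — so the exhaustive reading fails.

7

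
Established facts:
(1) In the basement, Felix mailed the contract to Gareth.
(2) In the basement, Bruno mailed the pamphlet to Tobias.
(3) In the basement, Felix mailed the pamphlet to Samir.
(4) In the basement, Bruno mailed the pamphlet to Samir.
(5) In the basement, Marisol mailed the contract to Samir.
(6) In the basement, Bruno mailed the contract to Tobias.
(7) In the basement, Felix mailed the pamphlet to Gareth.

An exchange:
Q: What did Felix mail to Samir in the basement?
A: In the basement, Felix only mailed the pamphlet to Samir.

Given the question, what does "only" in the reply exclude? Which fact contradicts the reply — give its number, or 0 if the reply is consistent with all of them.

0

Answering "What did ...?" puts focus on the thing — here, "the pamphlet".
So "only" ranges over things; the rest (agent = Felix, recipient = Samir, setting = in the basement) is presupposed.
No fact keeps agent = Felix, recipient = Samir, setting = in the basement while changing the thing; every other fact differs on something backgrounded. The reply stands.
(Fact (7) would refute a reading with focus on the recipient — but that is not what the question asks.)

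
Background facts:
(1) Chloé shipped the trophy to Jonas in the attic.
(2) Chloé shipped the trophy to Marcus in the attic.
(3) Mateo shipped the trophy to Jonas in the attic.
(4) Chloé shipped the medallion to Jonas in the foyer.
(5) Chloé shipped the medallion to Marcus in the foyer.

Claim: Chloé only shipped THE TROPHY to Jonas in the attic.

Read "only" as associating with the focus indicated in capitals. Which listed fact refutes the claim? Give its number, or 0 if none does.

0

Focus (in capitals) is "the trophy" — the thing. "Only" excludes alternative things while holding fixed Chloé as agent and Jonas as recipient and in the attic as setting.
Every other fact changes something in the background, not just the thing. Nothing refutes the claim.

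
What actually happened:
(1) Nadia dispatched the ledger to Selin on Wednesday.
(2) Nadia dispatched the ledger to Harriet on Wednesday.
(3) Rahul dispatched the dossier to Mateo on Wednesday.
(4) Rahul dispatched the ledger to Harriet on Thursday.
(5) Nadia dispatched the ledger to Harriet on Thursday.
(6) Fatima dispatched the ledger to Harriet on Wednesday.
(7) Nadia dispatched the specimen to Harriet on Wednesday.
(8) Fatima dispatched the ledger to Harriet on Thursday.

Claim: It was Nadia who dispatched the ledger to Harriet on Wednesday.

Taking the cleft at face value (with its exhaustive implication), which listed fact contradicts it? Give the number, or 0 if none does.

6

Focus of the cleft: "Nadia" (the agent). Presupposed background: thing = the ledger, recipient = Harriet, setting = on Wednesday.
The exhaustive reading says no other agent fits that background.
Fact (6) shares the background but with agent = Fatima; exhaustivity is violated.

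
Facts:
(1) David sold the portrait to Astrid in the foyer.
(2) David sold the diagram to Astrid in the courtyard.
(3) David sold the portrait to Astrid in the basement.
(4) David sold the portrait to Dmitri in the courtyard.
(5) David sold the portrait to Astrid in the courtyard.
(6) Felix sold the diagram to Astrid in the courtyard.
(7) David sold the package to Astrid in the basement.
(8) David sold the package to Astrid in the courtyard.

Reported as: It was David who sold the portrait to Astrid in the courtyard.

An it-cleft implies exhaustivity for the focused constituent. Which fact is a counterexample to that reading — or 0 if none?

0

Focus of the cleft: "David" (the agent). Presupposed background: thing = the portrait, recipient = Astrid, setting = in the courtyard.
Exhaustivity: David is the only agent satisfying that background.
No listed fact matches the background with a different agent. Exhaustivity holds.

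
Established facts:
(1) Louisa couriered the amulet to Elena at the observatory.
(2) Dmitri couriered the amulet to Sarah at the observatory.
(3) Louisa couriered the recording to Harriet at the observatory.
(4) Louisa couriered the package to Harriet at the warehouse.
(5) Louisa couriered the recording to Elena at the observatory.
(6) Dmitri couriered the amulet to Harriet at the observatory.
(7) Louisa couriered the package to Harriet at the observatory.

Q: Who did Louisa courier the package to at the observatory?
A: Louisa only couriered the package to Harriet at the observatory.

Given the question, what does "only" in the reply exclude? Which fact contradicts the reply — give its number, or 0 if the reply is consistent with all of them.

0

Answering "Who did ... to ...?" puts focus on the recipient — here, "Harriet".
"Only" then excludes alternative recipients while the background — agent = Louisa, thing = the package, setting = at the observatory — is held fixed.
No fact keeps agent = Louisa, thing = the package, setting = at the observatory while changing the recipient; every other fact differs on something backgrounded. The reply stands.
(Fact (3) would refute a reading with focus on the thing — but that is not what the question asks.)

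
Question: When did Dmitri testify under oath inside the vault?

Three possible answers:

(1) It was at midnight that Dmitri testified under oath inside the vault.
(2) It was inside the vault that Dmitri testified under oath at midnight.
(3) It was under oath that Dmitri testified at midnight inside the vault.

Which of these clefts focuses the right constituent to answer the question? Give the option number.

1

The question word "when" targets the time.
Option (1) clefts "at midnight" — that matches what the question asks about.
Option (2) clefts "inside the vault" — the location, not what was asked.
Option (3) clefts "under oath" — the manner, not what was asked.
So the congruent reply is (1).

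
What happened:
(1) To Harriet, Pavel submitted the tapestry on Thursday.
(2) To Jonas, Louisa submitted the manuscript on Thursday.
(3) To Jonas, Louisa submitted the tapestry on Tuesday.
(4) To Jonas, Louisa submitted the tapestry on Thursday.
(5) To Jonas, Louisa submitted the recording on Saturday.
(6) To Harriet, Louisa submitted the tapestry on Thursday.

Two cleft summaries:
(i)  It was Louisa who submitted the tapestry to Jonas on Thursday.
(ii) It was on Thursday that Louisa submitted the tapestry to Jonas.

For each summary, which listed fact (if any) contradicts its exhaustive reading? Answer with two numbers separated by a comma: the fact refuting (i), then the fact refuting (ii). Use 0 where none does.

Summary (i) focuses "Louisa" (the agent); background the tapestry as thing and Jonas as recipient and on Thursday as setting. No fact matches that background with a different agent, so 0.
Summary (ii) focuses "on Thursday" (the setting); background Louisa as agent and the tapestry as thing and Jonas as recipient. Fact (3) matches that background with setting = on Tuesday — refutes (ii).

0, 3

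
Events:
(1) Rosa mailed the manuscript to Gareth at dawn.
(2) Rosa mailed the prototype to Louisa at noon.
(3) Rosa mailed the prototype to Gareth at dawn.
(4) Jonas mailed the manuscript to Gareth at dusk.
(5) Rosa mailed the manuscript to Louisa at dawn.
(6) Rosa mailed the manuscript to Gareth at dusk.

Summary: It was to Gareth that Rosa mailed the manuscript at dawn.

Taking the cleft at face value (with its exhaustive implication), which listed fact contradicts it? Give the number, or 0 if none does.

5

The cleft puts "Gareth" in focus and presupposes the open proposition with same agent, thing, setting (Rosa / the manuscript / at dawn).
Exhaustivity: Gareth is the only recipient satisfying that background.
But fact (5) also has same agent, thing, setting (Rosa / the manuscript / at dawn), with recipient = Louisa — so the exhaustive reading fails.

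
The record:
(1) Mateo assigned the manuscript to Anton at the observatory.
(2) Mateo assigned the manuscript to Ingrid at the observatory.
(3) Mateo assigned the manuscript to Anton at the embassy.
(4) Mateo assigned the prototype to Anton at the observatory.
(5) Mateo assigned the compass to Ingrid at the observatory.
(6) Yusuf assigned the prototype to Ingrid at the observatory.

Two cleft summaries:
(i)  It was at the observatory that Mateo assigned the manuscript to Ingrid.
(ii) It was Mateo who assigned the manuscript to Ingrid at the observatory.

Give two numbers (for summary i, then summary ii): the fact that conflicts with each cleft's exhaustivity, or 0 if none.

Summary (i) focuses "at the observatory" (the setting); background same agent, thing, recipient (Mateo / the manuscript / Ingrid). No fact matches that background with a different setting, so 0.
Summary (ii) focuses "Mateo" (the agent); background same thing, recipient, setting (the manuscript / Ingrid / at the observatory). No fact matches that background with a different agent, so 0.

0, 0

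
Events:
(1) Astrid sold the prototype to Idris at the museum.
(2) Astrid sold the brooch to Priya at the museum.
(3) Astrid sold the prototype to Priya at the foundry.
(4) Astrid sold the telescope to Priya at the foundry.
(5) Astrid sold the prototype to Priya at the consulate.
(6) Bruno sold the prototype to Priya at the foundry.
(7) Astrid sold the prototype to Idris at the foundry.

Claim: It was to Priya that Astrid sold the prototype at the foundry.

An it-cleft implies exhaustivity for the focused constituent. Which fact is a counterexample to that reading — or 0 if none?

7

The cleft puts "Priya" in focus and presupposes the open proposition with Astrid as agent and the prototype as thing and at the foundry as setting.
Exhaustivity: Priya is the only recipient satisfying that background.
But fact (7) also has Astrid as agent and the prototype as thing and at the foundry as setting, with recipient = Idris — so the exhaustive reading fails.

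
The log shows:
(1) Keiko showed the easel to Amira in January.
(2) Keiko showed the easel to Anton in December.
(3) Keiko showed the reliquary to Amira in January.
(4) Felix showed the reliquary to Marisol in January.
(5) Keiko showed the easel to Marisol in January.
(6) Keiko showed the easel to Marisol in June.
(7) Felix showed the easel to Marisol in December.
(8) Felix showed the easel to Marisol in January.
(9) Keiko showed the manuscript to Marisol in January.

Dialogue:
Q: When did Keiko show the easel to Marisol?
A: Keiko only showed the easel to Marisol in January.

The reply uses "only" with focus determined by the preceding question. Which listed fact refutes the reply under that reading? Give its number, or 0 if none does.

Answering "When did ...?" puts focus on the setting — here, "in January".
"Only" then excludes alternative settings while the background — agent = Keiko, thing = the easel, recipient = Marisol — is held fixed.
Fact (6) shares the background with a different setting (in June) — counterexample.
(Fact (1) would refute a reading with focus on the recipient — but that is not what the question asks.)

6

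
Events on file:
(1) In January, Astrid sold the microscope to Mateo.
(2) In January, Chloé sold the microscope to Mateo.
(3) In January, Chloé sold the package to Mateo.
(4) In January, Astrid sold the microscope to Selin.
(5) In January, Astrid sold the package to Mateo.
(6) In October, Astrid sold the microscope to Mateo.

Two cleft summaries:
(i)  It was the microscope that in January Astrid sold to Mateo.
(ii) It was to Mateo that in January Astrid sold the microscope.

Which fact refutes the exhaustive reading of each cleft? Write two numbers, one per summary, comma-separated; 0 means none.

Summary (i) focuses "the microscope" (the thing); background same agent, recipient, setting (Astrid / Mateo / in January). Fact (5) matches that background with thing = the package — refutes (i).
Summary (ii) focuses "Mateo" (the recipient); background same agent, thing, setting (Astrid / the microscope / in January). Fact (4) matches that background with recipient = Selin — refutes (ii).

5, 4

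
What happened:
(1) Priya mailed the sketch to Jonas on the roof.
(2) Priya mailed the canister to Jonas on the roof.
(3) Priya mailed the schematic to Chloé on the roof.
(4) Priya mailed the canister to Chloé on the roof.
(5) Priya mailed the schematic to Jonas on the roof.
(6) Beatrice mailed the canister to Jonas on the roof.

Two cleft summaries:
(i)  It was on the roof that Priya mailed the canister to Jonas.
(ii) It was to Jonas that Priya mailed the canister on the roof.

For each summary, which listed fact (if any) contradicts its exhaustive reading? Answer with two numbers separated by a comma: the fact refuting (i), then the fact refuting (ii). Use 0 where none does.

0, 4

(i): focus "on the roof". No fact shares same agent, thing, recipient (Priya / the canister / Jonas) with a different setting. 0.
(ii): focus "Jonas". Looking for same agent, thing, setting (Priya / the canister / on the roof) with some other recipient — fact (4) has Chloé there. Refuted.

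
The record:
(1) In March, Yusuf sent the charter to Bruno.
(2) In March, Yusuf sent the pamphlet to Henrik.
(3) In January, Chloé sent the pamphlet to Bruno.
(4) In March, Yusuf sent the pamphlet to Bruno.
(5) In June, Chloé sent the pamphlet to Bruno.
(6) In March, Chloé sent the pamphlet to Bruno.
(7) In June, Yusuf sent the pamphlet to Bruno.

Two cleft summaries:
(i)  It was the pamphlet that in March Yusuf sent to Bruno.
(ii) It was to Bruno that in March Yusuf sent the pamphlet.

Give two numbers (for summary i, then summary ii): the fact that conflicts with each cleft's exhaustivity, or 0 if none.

Summary (i) focuses "the pamphlet" (the thing); background agent = Yusuf, recipient = Bruno, setting = in March. Fact (1) matches that background with thing = the charter — refutes (i).
Summary (ii) focuses "Bruno" (the recipient); background agent = Yusuf, thing = the pamphlet, setting = in March. Fact (2) matches that background with recipient = Henrik — refutes (ii).

1, 2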